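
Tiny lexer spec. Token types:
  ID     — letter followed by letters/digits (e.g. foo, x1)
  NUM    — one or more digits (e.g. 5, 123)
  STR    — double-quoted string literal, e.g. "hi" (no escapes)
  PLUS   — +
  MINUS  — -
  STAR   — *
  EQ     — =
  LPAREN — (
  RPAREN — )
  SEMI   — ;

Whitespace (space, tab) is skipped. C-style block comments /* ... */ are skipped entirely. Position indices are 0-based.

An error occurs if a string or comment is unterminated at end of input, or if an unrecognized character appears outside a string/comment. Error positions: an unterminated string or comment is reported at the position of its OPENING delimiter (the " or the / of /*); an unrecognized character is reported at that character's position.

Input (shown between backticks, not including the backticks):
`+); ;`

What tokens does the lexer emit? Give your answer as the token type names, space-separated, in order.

Answer: PLUS RPAREN SEMI SEMI

Derivation:
pos=0: emit PLUS '+'
pos=1: emit RPAREN ')'
pos=2: emit SEMI ';'
pos=4: emit SEMI ';'
DONE. 4 tokens: [PLUS, RPAREN, SEMI, SEMI]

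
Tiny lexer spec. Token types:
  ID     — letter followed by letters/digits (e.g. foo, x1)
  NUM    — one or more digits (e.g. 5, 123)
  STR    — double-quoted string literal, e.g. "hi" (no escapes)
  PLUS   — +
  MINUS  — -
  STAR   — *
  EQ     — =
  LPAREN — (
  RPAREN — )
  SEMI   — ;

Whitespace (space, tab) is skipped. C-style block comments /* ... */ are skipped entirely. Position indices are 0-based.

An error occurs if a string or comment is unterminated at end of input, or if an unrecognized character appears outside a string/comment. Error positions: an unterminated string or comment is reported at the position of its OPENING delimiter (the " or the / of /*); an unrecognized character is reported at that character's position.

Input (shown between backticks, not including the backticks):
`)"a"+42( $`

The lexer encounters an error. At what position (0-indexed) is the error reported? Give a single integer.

pos=0: emit RPAREN ')'
pos=1: enter STRING mode
pos=1: emit STR "a" (now at pos=4)
pos=4: emit PLUS '+'
pos=5: emit NUM '42' (now at pos=7)
pos=7: emit LPAREN '('
pos=9: ERROR — unrecognized char '$'

Answer: 9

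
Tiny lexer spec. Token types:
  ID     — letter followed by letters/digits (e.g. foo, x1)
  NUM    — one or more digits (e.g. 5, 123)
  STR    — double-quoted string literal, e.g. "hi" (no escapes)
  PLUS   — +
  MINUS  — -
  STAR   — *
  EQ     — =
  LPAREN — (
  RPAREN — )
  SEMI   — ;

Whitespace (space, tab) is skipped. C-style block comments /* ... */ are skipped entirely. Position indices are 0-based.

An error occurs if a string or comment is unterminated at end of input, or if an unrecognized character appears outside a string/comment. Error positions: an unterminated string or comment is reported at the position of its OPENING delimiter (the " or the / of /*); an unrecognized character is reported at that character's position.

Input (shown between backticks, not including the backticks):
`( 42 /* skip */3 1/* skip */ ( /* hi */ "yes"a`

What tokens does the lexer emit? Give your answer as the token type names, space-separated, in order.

Answer: LPAREN NUM NUM NUM LPAREN STR ID

Derivation:
pos=0: emit LPAREN '('
pos=2: emit NUM '42' (now at pos=4)
pos=5: enter COMMENT mode (saw '/*')
exit COMMENT mode (now at pos=15)
pos=15: emit NUM '3' (now at pos=16)
pos=17: emit NUM '1' (now at pos=18)
pos=18: enter COMMENT mode (saw '/*')
exit COMMENT mode (now at pos=28)
pos=29: emit LPAREN '('
pos=31: enter COMMENT mode (saw '/*')
exit COMMENT mode (now at pos=39)
pos=40: enter STRING mode
pos=40: emit STR "yes" (now at pos=45)
pos=45: emit ID 'a' (now at pos=46)
DONE. 7 tokens: [LPAREN, NUM, NUM, NUM, LPAREN, STR, ID]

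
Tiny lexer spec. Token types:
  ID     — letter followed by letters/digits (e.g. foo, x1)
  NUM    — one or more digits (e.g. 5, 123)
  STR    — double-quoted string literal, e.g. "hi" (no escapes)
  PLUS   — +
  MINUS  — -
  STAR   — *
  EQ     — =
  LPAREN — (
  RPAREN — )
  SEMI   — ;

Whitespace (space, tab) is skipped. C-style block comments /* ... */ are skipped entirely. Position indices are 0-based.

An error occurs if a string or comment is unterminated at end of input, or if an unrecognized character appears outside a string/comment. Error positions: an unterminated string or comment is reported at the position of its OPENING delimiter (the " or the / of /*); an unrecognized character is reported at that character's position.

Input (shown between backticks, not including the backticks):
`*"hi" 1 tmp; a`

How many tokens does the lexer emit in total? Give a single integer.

Answer: 6

Derivation:
pos=0: emit STAR '*'
pos=1: enter STRING mode
pos=1: emit STR "hi" (now at pos=5)
pos=6: emit NUM '1' (now at pos=7)
pos=8: emit ID 'tmp' (now at pos=11)
pos=11: emit SEMI ';'
pos=13: emit ID 'a' (now at pos=14)
DONE. 6 tokens: [STAR, STR, NUM, ID, SEMI, ID]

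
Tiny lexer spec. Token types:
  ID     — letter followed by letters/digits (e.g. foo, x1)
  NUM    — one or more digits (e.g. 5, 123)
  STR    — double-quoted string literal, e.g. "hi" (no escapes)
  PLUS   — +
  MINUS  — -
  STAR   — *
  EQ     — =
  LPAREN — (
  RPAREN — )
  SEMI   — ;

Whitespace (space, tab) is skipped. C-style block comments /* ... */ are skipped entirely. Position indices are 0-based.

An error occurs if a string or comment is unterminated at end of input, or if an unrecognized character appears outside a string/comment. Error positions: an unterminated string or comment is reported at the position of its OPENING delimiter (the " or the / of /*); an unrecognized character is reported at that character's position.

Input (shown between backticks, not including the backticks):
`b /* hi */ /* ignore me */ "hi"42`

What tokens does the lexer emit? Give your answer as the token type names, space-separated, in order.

pos=0: emit ID 'b' (now at pos=1)
pos=2: enter COMMENT mode (saw '/*')
exit COMMENT mode (now at pos=10)
pos=11: enter COMMENT mode (saw '/*')
exit COMMENT mode (now at pos=26)
pos=27: enter STRING mode
pos=27: emit STR "hi" (now at pos=31)
pos=31: emit NUM '42' (now at pos=33)
DONE. 3 tokens: [ID, STR, NUM]

Answer: ID STR NUM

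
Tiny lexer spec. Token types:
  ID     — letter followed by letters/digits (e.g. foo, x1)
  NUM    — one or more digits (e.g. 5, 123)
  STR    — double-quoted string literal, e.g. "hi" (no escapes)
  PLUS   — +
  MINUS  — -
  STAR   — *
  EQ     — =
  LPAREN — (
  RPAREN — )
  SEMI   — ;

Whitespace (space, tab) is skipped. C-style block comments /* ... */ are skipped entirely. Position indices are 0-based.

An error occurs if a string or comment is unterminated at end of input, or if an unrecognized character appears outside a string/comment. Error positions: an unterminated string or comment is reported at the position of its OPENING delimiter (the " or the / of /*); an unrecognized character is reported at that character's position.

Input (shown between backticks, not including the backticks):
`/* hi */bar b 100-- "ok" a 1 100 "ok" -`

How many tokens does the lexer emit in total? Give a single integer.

Answer: 11

Derivation:
pos=0: enter COMMENT mode (saw '/*')
exit COMMENT mode (now at pos=8)
pos=8: emit ID 'bar' (now at pos=11)
pos=12: emit ID 'b' (now at pos=13)
pos=14: emit NUM '100' (now at pos=17)
pos=17: emit MINUS '-'
pos=18: emit MINUS '-'
pos=20: enter STRING mode
pos=20: emit STR "ok" (now at pos=24)
pos=25: emit ID 'a' (now at pos=26)
pos=27: emit NUM '1' (now at pos=28)
pos=29: emit NUM '100' (now at pos=32)
pos=33: enter STRING mode
pos=33: emit STR "ok" (now at pos=37)
pos=38: emit MINUS '-'
DONE. 11 tokens: [ID, ID, NUM, MINUS, MINUS, STR, ID, NUM, NUM, STR, MINUS]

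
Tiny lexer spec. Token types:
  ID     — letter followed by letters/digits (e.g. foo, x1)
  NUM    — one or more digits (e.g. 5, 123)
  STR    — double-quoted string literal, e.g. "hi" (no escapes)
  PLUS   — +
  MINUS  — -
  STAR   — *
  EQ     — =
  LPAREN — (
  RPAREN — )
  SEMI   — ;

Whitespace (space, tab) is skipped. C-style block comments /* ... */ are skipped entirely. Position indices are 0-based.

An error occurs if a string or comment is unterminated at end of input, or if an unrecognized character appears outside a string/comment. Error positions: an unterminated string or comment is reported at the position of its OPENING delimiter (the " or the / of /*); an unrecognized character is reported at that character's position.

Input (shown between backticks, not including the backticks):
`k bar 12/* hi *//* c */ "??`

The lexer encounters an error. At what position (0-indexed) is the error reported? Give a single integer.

Answer: 24

Derivation:
pos=0: emit ID 'k' (now at pos=1)
pos=2: emit ID 'bar' (now at pos=5)
pos=6: emit NUM '12' (now at pos=8)
pos=8: enter COMMENT mode (saw '/*')
exit COMMENT mode (now at pos=16)
pos=16: enter COMMENT mode (saw '/*')
exit COMMENT mode (now at pos=23)
pos=24: enter STRING mode
pos=24: ERROR — unterminated string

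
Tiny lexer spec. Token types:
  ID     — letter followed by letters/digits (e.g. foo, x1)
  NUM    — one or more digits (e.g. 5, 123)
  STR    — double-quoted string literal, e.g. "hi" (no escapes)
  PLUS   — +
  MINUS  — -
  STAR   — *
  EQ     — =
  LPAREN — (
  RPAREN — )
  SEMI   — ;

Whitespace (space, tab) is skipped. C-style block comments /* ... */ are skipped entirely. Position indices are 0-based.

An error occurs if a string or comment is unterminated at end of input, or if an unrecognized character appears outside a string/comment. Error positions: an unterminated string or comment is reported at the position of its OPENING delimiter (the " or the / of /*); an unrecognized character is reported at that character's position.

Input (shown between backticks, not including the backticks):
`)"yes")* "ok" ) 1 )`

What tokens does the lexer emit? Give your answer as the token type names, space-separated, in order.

pos=0: emit RPAREN ')'
pos=1: enter STRING mode
pos=1: emit STR "yes" (now at pos=6)
pos=6: emit RPAREN ')'
pos=7: emit STAR '*'
pos=9: enter STRING mode
pos=9: emit STR "ok" (now at pos=13)
pos=14: emit RPAREN ')'
pos=16: emit NUM '1' (now at pos=17)
pos=18: emit RPAREN ')'
DONE. 8 tokens: [RPAREN, STR, RPAREN, STAR, STR, RPAREN, NUM, RPAREN]

Answer: RPAREN STR RPAREN STAR STR RPAREN NUM RPAREN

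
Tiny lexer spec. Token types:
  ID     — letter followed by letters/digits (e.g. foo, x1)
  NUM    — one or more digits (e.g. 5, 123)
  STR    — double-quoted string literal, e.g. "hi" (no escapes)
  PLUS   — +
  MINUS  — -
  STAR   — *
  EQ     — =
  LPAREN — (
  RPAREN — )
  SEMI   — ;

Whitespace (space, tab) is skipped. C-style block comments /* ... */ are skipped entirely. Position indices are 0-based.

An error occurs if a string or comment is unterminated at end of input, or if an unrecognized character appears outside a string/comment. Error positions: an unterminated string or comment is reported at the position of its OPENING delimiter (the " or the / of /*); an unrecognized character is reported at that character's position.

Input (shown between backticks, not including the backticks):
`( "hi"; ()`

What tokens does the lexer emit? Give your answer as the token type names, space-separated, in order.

Answer: LPAREN STR SEMI LPAREN RPAREN

Derivation:
pos=0: emit LPAREN '('
pos=2: enter STRING mode
pos=2: emit STR "hi" (now at pos=6)
pos=6: emit SEMI ';'
pos=8: emit LPAREN '('
pos=9: emit RPAREN ')'
DONE. 5 tokens: [LPAREN, STR, SEMI, LPAREN, RPAREN]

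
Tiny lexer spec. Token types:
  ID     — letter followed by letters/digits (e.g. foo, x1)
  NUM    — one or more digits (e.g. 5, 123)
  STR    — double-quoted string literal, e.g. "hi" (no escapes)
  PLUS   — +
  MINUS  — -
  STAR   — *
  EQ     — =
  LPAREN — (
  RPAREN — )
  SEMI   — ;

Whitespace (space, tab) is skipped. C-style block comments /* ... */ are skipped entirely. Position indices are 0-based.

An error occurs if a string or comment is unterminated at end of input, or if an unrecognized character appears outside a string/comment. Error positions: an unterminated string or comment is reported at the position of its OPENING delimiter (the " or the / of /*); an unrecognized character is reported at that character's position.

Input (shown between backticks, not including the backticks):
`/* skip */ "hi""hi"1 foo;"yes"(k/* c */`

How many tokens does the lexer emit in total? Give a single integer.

pos=0: enter COMMENT mode (saw '/*')
exit COMMENT mode (now at pos=10)
pos=11: enter STRING mode
pos=11: emit STR "hi" (now at pos=15)
pos=15: enter STRING mode
pos=15: emit STR "hi" (now at pos=19)
pos=19: emit NUM '1' (now at pos=20)
pos=21: emit ID 'foo' (now at pos=24)
pos=24: emit SEMI ';'
pos=25: enter STRING mode
pos=25: emit STR "yes" (now at pos=30)
pos=30: emit LPAREN '('
pos=31: emit ID 'k' (now at pos=32)
pos=32: enter COMMENT mode (saw '/*')
exit COMMENT mode (now at pos=39)
DONE. 8 tokens: [STR, STR, NUM, ID, SEMI, STR, LPAREN, ID]

Answer: 8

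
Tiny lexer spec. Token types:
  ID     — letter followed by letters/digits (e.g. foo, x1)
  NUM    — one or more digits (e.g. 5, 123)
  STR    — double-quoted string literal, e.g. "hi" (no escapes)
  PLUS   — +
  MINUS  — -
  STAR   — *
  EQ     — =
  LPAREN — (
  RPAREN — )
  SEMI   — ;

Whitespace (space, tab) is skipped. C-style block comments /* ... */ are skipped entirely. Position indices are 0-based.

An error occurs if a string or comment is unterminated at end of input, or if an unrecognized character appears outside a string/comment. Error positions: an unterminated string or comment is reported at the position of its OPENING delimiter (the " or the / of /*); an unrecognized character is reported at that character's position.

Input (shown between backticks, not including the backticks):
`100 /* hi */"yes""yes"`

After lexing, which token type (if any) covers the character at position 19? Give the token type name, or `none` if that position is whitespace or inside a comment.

Answer: STR

Derivation:
pos=0: emit NUM '100' (now at pos=3)
pos=4: enter COMMENT mode (saw '/*')
exit COMMENT mode (now at pos=12)
pos=12: enter STRING mode
pos=12: emit STR "yes" (now at pos=17)
pos=17: enter STRING mode
pos=17: emit STR "yes" (now at pos=22)
DONE. 3 tokens: [NUM, STR, STR]
Position 19: char is 'e' -> STR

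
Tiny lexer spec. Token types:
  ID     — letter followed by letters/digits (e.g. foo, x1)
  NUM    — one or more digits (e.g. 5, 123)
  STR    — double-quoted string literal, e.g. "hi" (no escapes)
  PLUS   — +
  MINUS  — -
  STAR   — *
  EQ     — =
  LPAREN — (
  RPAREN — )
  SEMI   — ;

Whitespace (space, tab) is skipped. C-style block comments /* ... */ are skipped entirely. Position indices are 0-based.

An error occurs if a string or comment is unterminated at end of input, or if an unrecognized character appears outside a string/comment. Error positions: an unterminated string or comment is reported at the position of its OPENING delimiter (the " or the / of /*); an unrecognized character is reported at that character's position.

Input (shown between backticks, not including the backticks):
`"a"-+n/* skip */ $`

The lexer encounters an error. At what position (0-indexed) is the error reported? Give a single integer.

pos=0: enter STRING mode
pos=0: emit STR "a" (now at pos=3)
pos=3: emit MINUS '-'
pos=4: emit PLUS '+'
pos=5: emit ID 'n' (now at pos=6)
pos=6: enter COMMENT mode (saw '/*')
exit COMMENT mode (now at pos=16)
pos=17: ERROR — unrecognized char '$'

Answer: 17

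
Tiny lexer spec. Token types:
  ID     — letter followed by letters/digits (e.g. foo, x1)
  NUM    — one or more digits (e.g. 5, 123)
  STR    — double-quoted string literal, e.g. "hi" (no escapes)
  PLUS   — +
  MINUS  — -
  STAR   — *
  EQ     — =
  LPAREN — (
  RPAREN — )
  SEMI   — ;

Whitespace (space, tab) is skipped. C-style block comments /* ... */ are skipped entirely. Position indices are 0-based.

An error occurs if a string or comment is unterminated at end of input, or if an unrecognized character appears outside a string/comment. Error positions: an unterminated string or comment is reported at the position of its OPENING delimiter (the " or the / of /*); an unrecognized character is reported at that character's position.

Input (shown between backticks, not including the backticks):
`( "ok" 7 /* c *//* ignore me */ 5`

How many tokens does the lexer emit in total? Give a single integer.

Answer: 4

Derivation:
pos=0: emit LPAREN '('
pos=2: enter STRING mode
pos=2: emit STR "ok" (now at pos=6)
pos=7: emit NUM '7' (now at pos=8)
pos=9: enter COMMENT mode (saw '/*')
exit COMMENT mode (now at pos=16)
pos=16: enter COMMENT mode (saw '/*')
exit COMMENT mode (now at pos=31)
pos=32: emit NUM '5' (now at pos=33)
DONE. 4 tokens: [LPAREN, STR, NUM, NUM]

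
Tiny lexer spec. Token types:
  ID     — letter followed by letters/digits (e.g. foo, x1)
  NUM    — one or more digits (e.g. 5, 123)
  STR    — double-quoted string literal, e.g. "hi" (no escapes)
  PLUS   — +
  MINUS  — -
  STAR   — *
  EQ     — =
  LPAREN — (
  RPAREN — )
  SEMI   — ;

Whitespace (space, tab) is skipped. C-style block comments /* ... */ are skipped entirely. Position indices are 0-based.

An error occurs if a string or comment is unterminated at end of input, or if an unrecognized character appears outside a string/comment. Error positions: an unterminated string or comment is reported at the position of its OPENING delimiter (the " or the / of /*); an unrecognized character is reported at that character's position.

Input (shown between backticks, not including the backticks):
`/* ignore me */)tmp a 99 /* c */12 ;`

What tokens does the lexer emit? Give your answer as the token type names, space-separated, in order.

Answer: RPAREN ID ID NUM NUM SEMI

Derivation:
pos=0: enter COMMENT mode (saw '/*')
exit COMMENT mode (now at pos=15)
pos=15: emit RPAREN ')'
pos=16: emit ID 'tmp' (now at pos=19)
pos=20: emit ID 'a' (now at pos=21)
pos=22: emit NUM '99' (now at pos=24)
pos=25: enter COMMENT mode (saw '/*')
exit COMMENT mode (now at pos=32)
pos=32: emit NUM '12' (now at pos=34)
pos=35: emit SEMI ';'
DONE. 6 tokens: [RPAREN, ID, ID, NUM, NUM, SEMI]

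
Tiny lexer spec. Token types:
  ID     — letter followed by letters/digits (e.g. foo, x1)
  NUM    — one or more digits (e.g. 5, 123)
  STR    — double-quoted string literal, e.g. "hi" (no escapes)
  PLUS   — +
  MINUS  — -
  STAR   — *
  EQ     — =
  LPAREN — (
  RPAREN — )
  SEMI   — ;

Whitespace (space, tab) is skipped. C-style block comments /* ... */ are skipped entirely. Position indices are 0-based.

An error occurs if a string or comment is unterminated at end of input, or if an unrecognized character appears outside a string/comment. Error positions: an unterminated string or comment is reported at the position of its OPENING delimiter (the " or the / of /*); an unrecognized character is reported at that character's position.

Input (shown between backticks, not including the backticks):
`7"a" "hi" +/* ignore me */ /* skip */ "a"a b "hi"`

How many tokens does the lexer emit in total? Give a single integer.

Answer: 8

Derivation:
pos=0: emit NUM '7' (now at pos=1)
pos=1: enter STRING mode
pos=1: emit STR "a" (now at pos=4)
pos=5: enter STRING mode
pos=5: emit STR "hi" (now at pos=9)
pos=10: emit PLUS '+'
pos=11: enter COMMENT mode (saw '/*')
exit COMMENT mode (now at pos=26)
pos=27: enter COMMENT mode (saw '/*')
exit COMMENT mode (now at pos=37)
pos=38: enter STRING mode
pos=38: emit STR "a" (now at pos=41)
pos=41: emit ID 'a' (now at pos=42)
pos=43: emit ID 'b' (now at pos=44)
pos=45: enter STRING mode
pos=45: emit STR "hi" (now at pos=49)
DONE. 8 tokens: [NUM, STR, STR, PLUS, STR, ID, ID, STR]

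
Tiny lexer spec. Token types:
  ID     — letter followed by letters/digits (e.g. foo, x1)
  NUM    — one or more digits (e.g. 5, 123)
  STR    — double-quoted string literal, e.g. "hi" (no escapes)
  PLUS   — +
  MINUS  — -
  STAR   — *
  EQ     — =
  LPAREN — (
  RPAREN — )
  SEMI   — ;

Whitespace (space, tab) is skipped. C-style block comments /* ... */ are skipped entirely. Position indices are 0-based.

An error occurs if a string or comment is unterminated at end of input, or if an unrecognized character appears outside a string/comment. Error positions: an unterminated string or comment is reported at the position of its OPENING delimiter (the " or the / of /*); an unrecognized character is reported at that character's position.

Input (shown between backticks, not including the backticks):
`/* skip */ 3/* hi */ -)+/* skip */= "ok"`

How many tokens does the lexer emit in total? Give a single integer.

pos=0: enter COMMENT mode (saw '/*')
exit COMMENT mode (now at pos=10)
pos=11: emit NUM '3' (now at pos=12)
pos=12: enter COMMENT mode (saw '/*')
exit COMMENT mode (now at pos=20)
pos=21: emit MINUS '-'
pos=22: emit RPAREN ')'
pos=23: emit PLUS '+'
pos=24: enter COMMENT mode (saw '/*')
exit COMMENT mode (now at pos=34)
pos=34: emit EQ '='
pos=36: enter STRING mode
pos=36: emit STR "ok" (now at pos=40)
DONE. 6 tokens: [NUM, MINUS, RPAREN, PLUS, EQ, STR]

Answer: 6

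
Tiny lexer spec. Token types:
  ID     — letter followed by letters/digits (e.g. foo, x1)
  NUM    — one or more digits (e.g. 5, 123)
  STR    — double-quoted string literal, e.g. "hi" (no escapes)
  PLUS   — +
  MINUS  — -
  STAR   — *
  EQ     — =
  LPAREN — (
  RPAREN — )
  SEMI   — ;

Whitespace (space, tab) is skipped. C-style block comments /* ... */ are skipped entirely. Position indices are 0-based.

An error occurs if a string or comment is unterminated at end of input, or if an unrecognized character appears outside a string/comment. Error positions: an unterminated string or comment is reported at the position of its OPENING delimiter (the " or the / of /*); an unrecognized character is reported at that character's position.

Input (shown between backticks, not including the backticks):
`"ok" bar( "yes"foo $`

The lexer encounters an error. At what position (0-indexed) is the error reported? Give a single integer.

Answer: 19

Derivation:
pos=0: enter STRING mode
pos=0: emit STR "ok" (now at pos=4)
pos=5: emit ID 'bar' (now at pos=8)
pos=8: emit LPAREN '('
pos=10: enter STRING mode
pos=10: emit STR "yes" (now at pos=15)
pos=15: emit ID 'foo' (now at pos=18)
pos=19: ERROR — unrecognized char '$'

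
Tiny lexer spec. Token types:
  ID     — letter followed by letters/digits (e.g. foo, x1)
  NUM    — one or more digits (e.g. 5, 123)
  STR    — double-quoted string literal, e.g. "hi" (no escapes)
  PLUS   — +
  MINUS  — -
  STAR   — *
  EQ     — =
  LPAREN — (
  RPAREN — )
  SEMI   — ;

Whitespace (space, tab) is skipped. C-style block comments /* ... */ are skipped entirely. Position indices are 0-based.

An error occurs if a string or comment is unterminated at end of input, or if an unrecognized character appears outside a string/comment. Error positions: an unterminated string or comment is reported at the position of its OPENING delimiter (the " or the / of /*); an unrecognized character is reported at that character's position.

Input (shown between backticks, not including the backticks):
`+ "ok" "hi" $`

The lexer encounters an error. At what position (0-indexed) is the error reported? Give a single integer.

pos=0: emit PLUS '+'
pos=2: enter STRING mode
pos=2: emit STR "ok" (now at pos=6)
pos=7: enter STRING mode
pos=7: emit STR "hi" (now at pos=11)
pos=12: ERROR — unrecognized char '$'

Answer: 12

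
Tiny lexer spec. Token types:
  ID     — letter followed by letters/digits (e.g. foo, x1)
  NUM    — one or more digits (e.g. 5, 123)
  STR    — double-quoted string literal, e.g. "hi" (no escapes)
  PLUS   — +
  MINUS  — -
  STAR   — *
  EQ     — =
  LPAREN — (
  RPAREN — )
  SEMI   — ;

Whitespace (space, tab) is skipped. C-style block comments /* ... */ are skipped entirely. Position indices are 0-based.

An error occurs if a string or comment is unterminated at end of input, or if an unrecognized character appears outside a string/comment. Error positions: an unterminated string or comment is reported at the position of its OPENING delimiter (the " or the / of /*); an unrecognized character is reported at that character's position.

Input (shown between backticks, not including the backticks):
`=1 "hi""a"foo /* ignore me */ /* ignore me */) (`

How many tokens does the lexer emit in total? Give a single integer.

Answer: 7

Derivation:
pos=0: emit EQ '='
pos=1: emit NUM '1' (now at pos=2)
pos=3: enter STRING mode
pos=3: emit STR "hi" (now at pos=7)
pos=7: enter STRING mode
pos=7: emit STR "a" (now at pos=10)
pos=10: emit ID 'foo' (now at pos=13)
pos=14: enter COMMENT mode (saw '/*')
exit COMMENT mode (now at pos=29)
pos=30: enter COMMENT mode (saw '/*')
exit COMMENT mode (now at pos=45)
pos=45: emit RPAREN ')'
pos=47: emit LPAREN '('
DONE. 7 tokens: [EQ, NUM, STR, STR, ID, RPAREN, LPAREN]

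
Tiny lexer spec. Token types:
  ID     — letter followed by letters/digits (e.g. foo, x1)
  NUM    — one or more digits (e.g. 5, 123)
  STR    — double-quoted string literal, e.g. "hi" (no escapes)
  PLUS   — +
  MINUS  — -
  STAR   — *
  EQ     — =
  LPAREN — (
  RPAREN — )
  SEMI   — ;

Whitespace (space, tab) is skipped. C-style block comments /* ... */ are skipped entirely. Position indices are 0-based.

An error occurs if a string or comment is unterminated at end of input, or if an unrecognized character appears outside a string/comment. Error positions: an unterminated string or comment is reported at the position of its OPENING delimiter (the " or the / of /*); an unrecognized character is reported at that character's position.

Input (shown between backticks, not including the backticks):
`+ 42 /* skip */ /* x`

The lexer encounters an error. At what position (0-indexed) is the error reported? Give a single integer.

Answer: 16

Derivation:
pos=0: emit PLUS '+'
pos=2: emit NUM '42' (now at pos=4)
pos=5: enter COMMENT mode (saw '/*')
exit COMMENT mode (now at pos=15)
pos=16: enter COMMENT mode (saw '/*')
pos=16: ERROR — unterminated comment (reached EOF)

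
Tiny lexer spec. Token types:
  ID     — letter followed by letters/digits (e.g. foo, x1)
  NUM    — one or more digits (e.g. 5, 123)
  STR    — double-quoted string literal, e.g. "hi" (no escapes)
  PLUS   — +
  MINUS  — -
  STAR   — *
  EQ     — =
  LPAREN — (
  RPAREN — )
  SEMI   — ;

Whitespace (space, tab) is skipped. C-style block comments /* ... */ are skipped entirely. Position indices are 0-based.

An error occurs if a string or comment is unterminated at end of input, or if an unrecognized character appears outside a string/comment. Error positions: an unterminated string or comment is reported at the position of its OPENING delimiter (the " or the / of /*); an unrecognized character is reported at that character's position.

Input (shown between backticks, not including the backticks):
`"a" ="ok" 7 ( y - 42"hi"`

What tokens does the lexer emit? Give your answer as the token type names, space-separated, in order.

Answer: STR EQ STR NUM LPAREN ID MINUS NUM STR

Derivation:
pos=0: enter STRING mode
pos=0: emit STR "a" (now at pos=3)
pos=4: emit EQ '='
pos=5: enter STRING mode
pos=5: emit STR "ok" (now at pos=9)
pos=10: emit NUM '7' (now at pos=11)
pos=12: emit LPAREN '('
pos=14: emit ID 'y' (now at pos=15)
pos=16: emit MINUS '-'
pos=18: emit NUM '42' (now at pos=20)
pos=20: enter STRING mode
pos=20: emit STR "hi" (now at pos=24)
DONE. 9 tokens: [STR, EQ, STR, NUM, LPAREN, ID, MINUS, NUM, STR]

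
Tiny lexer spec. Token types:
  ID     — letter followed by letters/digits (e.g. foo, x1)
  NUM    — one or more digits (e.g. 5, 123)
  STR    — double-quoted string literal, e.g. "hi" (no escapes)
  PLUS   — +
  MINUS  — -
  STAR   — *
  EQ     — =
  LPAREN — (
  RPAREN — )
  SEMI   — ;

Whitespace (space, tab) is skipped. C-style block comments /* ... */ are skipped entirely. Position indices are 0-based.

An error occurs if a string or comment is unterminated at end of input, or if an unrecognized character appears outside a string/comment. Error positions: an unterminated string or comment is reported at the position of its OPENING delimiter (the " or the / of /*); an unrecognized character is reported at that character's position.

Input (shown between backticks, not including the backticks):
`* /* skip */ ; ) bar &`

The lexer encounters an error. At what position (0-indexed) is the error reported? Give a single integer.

pos=0: emit STAR '*'
pos=2: enter COMMENT mode (saw '/*')
exit COMMENT mode (now at pos=12)
pos=13: emit SEMI ';'
pos=15: emit RPAREN ')'
pos=17: emit ID 'bar' (now at pos=20)
pos=21: ERROR — unrecognized char '&'

Answer: 21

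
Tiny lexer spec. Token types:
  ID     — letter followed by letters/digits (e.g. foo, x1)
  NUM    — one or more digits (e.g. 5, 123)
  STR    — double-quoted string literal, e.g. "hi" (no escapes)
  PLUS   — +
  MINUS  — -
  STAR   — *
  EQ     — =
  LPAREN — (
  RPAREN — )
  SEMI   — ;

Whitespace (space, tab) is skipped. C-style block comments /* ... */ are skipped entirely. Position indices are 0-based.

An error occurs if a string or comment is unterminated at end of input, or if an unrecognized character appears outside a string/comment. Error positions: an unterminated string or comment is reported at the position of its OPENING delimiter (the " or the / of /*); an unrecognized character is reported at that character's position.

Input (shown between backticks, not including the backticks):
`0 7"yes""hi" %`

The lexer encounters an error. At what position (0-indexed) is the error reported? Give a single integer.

pos=0: emit NUM '0' (now at pos=1)
pos=2: emit NUM '7' (now at pos=3)
pos=3: enter STRING mode
pos=3: emit STR "yes" (now at pos=8)
pos=8: enter STRING mode
pos=8: emit STR "hi" (now at pos=12)
pos=13: ERROR — unrecognized char '%'

Answer: 13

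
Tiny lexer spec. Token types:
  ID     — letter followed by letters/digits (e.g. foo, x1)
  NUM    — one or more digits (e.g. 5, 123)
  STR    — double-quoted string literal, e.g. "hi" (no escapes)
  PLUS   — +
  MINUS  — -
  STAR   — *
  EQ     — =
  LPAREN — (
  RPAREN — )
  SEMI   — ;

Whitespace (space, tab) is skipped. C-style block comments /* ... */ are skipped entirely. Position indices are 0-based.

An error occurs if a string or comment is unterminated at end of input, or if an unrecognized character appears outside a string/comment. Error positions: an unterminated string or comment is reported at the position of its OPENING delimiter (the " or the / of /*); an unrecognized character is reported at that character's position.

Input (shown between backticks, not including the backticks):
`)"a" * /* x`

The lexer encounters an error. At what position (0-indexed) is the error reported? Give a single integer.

pos=0: emit RPAREN ')'
pos=1: enter STRING mode
pos=1: emit STR "a" (now at pos=4)
pos=5: emit STAR '*'
pos=7: enter COMMENT mode (saw '/*')
pos=7: ERROR — unterminated comment (reached EOF)

Answer: 7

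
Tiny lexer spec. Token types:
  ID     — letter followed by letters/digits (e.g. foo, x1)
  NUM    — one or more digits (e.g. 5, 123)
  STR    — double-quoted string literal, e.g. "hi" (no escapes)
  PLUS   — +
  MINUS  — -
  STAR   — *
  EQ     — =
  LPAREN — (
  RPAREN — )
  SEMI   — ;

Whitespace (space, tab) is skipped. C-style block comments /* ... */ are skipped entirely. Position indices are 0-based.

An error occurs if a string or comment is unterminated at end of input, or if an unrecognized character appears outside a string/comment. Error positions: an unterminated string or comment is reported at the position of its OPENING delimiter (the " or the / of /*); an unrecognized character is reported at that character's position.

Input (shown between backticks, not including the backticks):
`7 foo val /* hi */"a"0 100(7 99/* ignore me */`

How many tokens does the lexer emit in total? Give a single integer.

pos=0: emit NUM '7' (now at pos=1)
pos=2: emit ID 'foo' (now at pos=5)
pos=6: emit ID 'val' (now at pos=9)
pos=10: enter COMMENT mode (saw '/*')
exit COMMENT mode (now at pos=18)
pos=18: enter STRING mode
pos=18: emit STR "a" (now at pos=21)
pos=21: emit NUM '0' (now at pos=22)
pos=23: emit NUM '100' (now at pos=26)
pos=26: emit LPAREN '('
pos=27: emit NUM '7' (now at pos=28)
pos=29: emit NUM '99' (now at pos=31)
pos=31: enter COMMENT mode (saw '/*')
exit COMMENT mode (now at pos=46)
DONE. 9 tokens: [NUM, ID, ID, STR, NUM, NUM, LPAREN, NUM, NUM]

Answer: 9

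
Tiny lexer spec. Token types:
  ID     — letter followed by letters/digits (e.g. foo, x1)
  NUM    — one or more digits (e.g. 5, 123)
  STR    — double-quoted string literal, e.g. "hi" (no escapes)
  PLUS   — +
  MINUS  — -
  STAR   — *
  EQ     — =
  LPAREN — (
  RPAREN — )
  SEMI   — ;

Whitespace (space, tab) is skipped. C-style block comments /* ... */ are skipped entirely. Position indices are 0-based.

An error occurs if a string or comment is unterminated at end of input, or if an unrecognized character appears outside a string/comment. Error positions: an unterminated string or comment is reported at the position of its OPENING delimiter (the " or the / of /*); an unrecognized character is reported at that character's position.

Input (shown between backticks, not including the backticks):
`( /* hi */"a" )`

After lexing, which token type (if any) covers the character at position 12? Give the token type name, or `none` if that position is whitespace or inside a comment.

pos=0: emit LPAREN '('
pos=2: enter COMMENT mode (saw '/*')
exit COMMENT mode (now at pos=10)
pos=10: enter STRING mode
pos=10: emit STR "a" (now at pos=13)
pos=14: emit RPAREN ')'
DONE. 3 tokens: [LPAREN, STR, RPAREN]
Position 12: char is '"' -> STR

Answer: STR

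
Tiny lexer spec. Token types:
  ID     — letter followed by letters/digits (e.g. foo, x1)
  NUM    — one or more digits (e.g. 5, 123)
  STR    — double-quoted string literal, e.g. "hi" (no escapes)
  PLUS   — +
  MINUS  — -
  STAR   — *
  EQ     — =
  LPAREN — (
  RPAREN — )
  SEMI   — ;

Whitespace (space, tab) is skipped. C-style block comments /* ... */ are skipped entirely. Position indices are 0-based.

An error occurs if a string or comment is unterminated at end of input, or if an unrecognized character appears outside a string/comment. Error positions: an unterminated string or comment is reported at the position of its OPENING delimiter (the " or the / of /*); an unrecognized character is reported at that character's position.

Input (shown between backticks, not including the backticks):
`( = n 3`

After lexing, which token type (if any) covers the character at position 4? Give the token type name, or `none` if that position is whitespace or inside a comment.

Answer: ID

Derivation:
pos=0: emit LPAREN '('
pos=2: emit EQ '='
pos=4: emit ID 'n' (now at pos=5)
pos=6: emit NUM '3' (now at pos=7)
DONE. 4 tokens: [LPAREN, EQ, ID, NUM]
Position 4: char is 'n' -> ID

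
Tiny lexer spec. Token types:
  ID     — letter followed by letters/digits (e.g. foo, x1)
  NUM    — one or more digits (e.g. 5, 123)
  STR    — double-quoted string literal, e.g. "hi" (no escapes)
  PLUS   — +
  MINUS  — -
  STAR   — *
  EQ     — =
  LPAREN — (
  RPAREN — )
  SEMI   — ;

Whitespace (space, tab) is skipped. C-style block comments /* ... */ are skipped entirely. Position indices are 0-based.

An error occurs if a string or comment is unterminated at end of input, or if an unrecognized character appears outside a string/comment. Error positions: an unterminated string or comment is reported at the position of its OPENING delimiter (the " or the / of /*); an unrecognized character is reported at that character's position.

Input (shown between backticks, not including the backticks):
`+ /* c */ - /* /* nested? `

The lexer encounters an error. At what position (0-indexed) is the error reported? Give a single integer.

Answer: 12

Derivation:
pos=0: emit PLUS '+'
pos=2: enter COMMENT mode (saw '/*')
exit COMMENT mode (now at pos=9)
pos=10: emit MINUS '-'
pos=12: enter COMMENT mode (saw '/*')
pos=12: ERROR — unterminated comment (reached EOF)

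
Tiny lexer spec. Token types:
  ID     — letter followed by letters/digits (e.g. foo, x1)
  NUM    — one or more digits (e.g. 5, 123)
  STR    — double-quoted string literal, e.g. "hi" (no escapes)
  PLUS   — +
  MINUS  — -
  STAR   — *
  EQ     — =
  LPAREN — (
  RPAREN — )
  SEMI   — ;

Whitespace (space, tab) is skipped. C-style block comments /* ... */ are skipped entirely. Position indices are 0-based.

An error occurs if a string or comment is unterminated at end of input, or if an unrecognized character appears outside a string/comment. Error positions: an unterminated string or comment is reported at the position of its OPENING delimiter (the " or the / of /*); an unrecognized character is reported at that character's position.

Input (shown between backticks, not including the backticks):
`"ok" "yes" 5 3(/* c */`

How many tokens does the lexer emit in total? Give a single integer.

pos=0: enter STRING mode
pos=0: emit STR "ok" (now at pos=4)
pos=5: enter STRING mode
pos=5: emit STR "yes" (now at pos=10)
pos=11: emit NUM '5' (now at pos=12)
pos=13: emit NUM '3' (now at pos=14)
pos=14: emit LPAREN '('
pos=15: enter COMMENT mode (saw '/*')
exit COMMENT mode (now at pos=22)
DONE. 5 tokens: [STR, STR, NUM, NUM, LPAREN]

Answer: 5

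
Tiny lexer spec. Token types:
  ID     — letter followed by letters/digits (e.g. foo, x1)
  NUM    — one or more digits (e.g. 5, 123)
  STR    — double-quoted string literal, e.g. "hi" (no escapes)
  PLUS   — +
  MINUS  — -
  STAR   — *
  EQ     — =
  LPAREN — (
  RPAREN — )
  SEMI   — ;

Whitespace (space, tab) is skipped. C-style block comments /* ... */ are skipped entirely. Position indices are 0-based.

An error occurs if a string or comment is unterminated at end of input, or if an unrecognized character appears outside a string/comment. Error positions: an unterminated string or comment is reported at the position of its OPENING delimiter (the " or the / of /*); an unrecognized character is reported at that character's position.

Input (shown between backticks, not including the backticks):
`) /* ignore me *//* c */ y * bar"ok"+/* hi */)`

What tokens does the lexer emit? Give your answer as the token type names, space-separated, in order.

Answer: RPAREN ID STAR ID STR PLUS RPAREN

Derivation:
pos=0: emit RPAREN ')'
pos=2: enter COMMENT mode (saw '/*')
exit COMMENT mode (now at pos=17)
pos=17: enter COMMENT mode (saw '/*')
exit COMMENT mode (now at pos=24)
pos=25: emit ID 'y' (now at pos=26)
pos=27: emit STAR '*'
pos=29: emit ID 'bar' (now at pos=32)
pos=32: enter STRING mode
pos=32: emit STR "ok" (now at pos=36)
pos=36: emit PLUS '+'
pos=37: enter COMMENT mode (saw '/*')
exit COMMENT mode (now at pos=45)
pos=45: emit RPAREN ')'
DONE. 7 tokens: [RPAREN, ID, STAR, ID, STR, PLUS, RPAREN]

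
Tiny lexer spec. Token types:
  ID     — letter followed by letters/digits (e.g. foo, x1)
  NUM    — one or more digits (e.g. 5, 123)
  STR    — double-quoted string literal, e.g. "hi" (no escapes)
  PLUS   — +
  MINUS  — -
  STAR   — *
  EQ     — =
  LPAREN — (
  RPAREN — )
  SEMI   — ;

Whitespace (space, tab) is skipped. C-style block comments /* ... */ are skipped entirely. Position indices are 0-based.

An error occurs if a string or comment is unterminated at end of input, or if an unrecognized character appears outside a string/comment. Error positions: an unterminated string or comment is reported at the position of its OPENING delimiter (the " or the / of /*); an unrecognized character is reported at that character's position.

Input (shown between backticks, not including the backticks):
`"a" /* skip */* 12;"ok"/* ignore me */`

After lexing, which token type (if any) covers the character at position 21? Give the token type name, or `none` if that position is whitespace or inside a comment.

pos=0: enter STRING mode
pos=0: emit STR "a" (now at pos=3)
pos=4: enter COMMENT mode (saw '/*')
exit COMMENT mode (now at pos=14)
pos=14: emit STAR '*'
pos=16: emit NUM '12' (now at pos=18)
pos=18: emit SEMI ';'
pos=19: enter STRING mode
pos=19: emit STR "ok" (now at pos=23)
pos=23: enter COMMENT mode (saw '/*')
exit COMMENT mode (now at pos=38)
DONE. 5 tokens: [STR, STAR, NUM, SEMI, STR]
Position 21: char is 'k' -> STR

Answer: STR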